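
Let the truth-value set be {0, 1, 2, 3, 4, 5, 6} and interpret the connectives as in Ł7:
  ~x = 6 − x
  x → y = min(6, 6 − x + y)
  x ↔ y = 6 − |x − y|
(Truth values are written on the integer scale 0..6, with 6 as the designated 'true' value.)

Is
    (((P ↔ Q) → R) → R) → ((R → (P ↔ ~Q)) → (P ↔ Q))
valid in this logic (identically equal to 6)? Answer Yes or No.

Counterexample: take P = 0, Q = 4, R = 3.
P ↔ Q = 0 ↔ 4 = 2
(P ↔ Q) → R = 2 → 3 = 6
((P ↔ Q) → R) → R = 6 → 3 = 3
~Q = ~4 = 2
P ↔ ~Q = 0 ↔ 2 = 4
R → (P ↔ ~Q) = 3 → 4 = 6
P ↔ Q = 0 ↔ 4 = 2
(R → (P ↔ ~Q)) → (P ↔ Q) = 6 → 2 = 2
(((P ↔ Q) → R) → R) → ((R → (P ↔ ~Q)) → (P ↔ Q)) = 3 → 2 = 5
This gives 5 ≠ 6.

No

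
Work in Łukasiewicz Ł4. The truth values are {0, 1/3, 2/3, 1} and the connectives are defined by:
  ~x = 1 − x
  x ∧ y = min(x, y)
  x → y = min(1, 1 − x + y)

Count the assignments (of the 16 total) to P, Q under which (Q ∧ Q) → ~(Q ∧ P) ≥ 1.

P = 0, Q = 0 ↦ 1  ≥
P = 0, Q = 1/3 ↦ 1  ≥
P = 0, Q = 2/3 ↦ 1  ≥
P = 0, Q = 1 ↦ 1  ≥
P = 1/3, Q = 0 ↦ 1  ≥
P = 1/3, Q = 1/3 ↦ 1  ≥
P = 1/3, Q = 2/3 ↦ 1  ≥
P = 1/3, Q = 1 ↦ 2/3  <
P = 2/3, Q = 0 ↦ 1  ≥
P = 2/3, Q = 1/3 ↦ 1  ≥
P = 2/3, Q = 2/3 ↦ 2/3  <
P = 2/3, Q = 1 ↦ 1/3  <
P = 1, Q = 0 ↦ 1  ≥
P = 1, Q = 1/3 ↦ 1  ≥
P = 1, Q = 2/3 ↦ 2/3  <
P = 1, Q = 1 ↦ 0  <
So 11 of the 16 assignments meet the threshold.

11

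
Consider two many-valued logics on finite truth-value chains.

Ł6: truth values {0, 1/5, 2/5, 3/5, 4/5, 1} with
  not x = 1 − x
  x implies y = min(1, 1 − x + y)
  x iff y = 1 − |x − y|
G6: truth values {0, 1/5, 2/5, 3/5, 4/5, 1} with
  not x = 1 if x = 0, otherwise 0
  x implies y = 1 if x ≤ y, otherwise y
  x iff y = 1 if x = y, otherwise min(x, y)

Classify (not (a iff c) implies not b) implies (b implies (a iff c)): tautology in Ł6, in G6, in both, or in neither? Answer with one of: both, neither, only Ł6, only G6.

only Ł6

In Ł6: every assignment gives 1 — tautology.
In G6: at a = 1/5, b = 2/5, c = 2/5 the value is 1/5 — not a tautology.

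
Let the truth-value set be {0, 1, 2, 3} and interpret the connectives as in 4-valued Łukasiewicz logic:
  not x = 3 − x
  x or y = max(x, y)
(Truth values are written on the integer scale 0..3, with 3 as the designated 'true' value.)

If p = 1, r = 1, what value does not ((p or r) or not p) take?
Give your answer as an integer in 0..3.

p or r = 1 or 1 = 1
not p = not 1 = 2
(p or r) or not p = 1 or 2 = 2
not ((p or r) or not p) = not 2 = 1

1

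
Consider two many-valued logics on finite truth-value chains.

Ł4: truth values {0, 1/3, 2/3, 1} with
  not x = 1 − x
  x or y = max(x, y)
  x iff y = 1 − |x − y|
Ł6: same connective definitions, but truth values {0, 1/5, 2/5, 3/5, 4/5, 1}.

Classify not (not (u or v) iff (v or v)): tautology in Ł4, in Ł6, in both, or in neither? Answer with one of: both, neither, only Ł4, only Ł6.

neither

In Ł4: at u = 0, v = 1/3 the value is 1/3 — not a tautology.
In Ł6: at u = 0, v = 1/5 the value is 3/5 — not a tautology.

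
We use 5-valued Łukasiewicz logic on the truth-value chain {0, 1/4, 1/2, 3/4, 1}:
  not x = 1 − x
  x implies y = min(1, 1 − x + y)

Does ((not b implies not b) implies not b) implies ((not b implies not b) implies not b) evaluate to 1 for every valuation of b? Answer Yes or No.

Yes

b = 0 ↦ 1
b = 1/4 ↦ 1
b = 1/2 ↦ 1
b = 3/4 ↦ 1
b = 1 ↦ 1
Every assignment gives a value ≥ 1.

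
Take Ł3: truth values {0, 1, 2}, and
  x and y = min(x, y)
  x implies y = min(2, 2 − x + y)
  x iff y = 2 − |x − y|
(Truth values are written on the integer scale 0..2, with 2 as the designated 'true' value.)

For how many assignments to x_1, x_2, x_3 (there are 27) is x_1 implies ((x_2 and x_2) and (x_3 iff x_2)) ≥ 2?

15

value 2: 15 assignments (counts)
value 1: 8 assignments
value 0: 4 assignments
So 15 of the 27 assignments meet the threshold.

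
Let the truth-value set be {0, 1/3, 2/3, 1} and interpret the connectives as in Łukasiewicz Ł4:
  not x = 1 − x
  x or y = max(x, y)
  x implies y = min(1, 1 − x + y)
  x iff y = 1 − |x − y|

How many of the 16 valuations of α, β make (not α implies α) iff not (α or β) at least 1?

α = 0, β = 0 ↦ 0  <
α = 0, β = 1/3 ↦ 1/3  <
α = 0, β = 2/3 ↦ 2/3  <
α = 0, β = 1 ↦ 1  ≥
α = 1/3, β = 0 ↦ 1  ≥
α = 1/3, β = 1/3 ↦ 1  ≥
α = 1/3, β = 2/3 ↦ 2/3  <
α = 1/3, β = 1 ↦ 1/3  <
α = 2/3, β = 0 ↦ 1/3  <
α = 2/3, β = 1/3 ↦ 1/3  <
α = 2/3, β = 2/3 ↦ 1/3  <
α = 2/3, β = 1 ↦ 0  <
α = 1, β = 0 ↦ 0  <
α = 1, β = 1/3 ↦ 0  <
α = 1, β = 2/3 ↦ 0  <
α = 1, β = 1 ↦ 0  <
So 3 of the 16 assignments meet the threshold.

3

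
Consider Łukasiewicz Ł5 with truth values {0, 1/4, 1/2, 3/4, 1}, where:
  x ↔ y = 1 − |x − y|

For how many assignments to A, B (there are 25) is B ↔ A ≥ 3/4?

value 1: 5 assignments (counts)
value 3/4: 8 assignments (counts)
value 1/2: 6 assignments
value 1/4: 4 assignments
value 0: 2 assignments
So 13 of the 25 assignments meet the threshold.

13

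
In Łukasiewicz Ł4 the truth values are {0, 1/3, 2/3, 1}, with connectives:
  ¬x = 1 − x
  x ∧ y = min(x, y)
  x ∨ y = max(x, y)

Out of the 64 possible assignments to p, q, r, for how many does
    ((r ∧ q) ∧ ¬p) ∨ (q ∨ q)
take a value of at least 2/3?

32

value 1: 16 assignments (counts)
value 2/3: 16 assignments (counts)
value 1/3: 16 assignments
value 0: 16 assignments
So 32 of the 64 assignments meet the threshold.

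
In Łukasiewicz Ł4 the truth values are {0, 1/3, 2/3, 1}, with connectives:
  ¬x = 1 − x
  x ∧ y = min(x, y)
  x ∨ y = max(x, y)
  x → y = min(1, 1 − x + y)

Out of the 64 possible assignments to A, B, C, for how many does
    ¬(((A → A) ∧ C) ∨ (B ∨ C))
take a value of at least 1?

value 1: 4 assignments (counts)
value 2/3: 12 assignments
value 1/3: 20 assignments
value 0: 28 assignments
So 4 of the 64 assignments meet the threshold.

4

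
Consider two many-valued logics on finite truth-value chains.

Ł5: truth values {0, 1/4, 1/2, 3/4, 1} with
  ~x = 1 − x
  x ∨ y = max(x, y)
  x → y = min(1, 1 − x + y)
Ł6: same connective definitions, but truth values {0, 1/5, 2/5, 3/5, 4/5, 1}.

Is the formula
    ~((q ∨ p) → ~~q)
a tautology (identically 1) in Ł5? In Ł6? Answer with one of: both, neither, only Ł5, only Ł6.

neither

In Ł5: at p = 0, q = 0 the value is 0 — not a tautology.
In Ł6: at p = 0, q = 0 the value is 0 — not a tautology.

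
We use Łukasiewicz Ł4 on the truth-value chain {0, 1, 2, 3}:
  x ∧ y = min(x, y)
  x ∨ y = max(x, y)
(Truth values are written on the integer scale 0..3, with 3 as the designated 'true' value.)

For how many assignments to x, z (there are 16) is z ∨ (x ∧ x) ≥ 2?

x = 0, z = 0 ↦ 0  <
x = 0, z = 1 ↦ 1  <
x = 0, z = 2 ↦ 2  ≥
x = 0, z = 3 ↦ 3  ≥
x = 1, z = 0 ↦ 1  <
x = 1, z = 1 ↦ 1  <
x = 1, z = 2 ↦ 2  ≥
x = 1, z = 3 ↦ 3  ≥
x = 2, z = 0 ↦ 2  ≥
x = 2, z = 1 ↦ 2  ≥
x = 2, z = 2 ↦ 2  ≥
x = 2, z = 3 ↦ 3  ≥
x = 3, z = 0 ↦ 3  ≥
x = 3, z = 1 ↦ 3  ≥
x = 3, z = 2 ↦ 3  ≥
x = 3, z = 3 ↦ 3  ≥
So 12 of the 16 assignments meet the threshold.

12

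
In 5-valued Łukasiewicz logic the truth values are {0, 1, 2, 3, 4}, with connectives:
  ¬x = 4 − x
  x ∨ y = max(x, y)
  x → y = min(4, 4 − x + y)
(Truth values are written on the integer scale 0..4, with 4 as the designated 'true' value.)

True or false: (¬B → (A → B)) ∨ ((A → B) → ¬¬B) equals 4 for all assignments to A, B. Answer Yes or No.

No

Counterexample: take A = 1, B = 0.
¬B = ¬0 = 4
A → B = 1 → 0 = 3
¬B → (A → B) = 4 → 3 = 3
A → B = 1 → 0 = 3
¬B = ¬0 = 4
¬¬B = ¬4 = 0
(A → B) → ¬¬B = 3 → 0 = 1
(¬B → (A → B)) ∨ ((A → B) → ¬¬B) = 3 ∨ 1 = 3
This gives 3 ≠ 4.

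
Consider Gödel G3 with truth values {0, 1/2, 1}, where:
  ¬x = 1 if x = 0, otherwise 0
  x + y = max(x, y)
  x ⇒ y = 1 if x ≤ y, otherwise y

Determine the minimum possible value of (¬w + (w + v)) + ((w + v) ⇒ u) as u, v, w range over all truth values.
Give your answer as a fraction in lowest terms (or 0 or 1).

1/2

Take u = 0, v = 0, w = 1/2:
¬w = ¬1/2 = 0
w + v = 1/2 + 0 = 1/2
¬w + (w + v) = 0 + 1/2 = 1/2
w + v = 1/2 + 0 = 1/2
(w + v) ⇒ u = 1/2 ⇒ 0 = 0
(¬w + (w + v)) + ((w + v) ⇒ u) = 1/2 + 0 = 1/2
No assignment yields a value below 1/2, so this is the minimum.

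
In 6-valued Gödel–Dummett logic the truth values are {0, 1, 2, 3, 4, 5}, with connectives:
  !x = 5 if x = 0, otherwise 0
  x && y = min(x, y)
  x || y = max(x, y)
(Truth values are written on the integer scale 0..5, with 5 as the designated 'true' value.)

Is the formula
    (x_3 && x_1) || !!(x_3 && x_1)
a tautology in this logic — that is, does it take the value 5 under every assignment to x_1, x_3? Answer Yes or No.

No

Counterexample: take x_1 = 0, x_3 = 0.
x_3 && x_1 = 0 && 0 = 0
!(x_3 && x_1) = !0 = 5
!!(x_3 && x_1) = !5 = 0
(x_3 && x_1) || !!(x_3 && x_1) = 0 || 0 = 0
This gives 0 ≠ 5.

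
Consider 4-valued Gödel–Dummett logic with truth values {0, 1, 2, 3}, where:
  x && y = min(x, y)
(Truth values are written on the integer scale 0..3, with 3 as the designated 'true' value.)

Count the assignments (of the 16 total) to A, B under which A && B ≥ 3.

1

A = 0, B = 0 ↦ 0  <
A = 0, B = 1 ↦ 0  <
A = 0, B = 2 ↦ 0  <
A = 0, B = 3 ↦ 0  <
A = 1, B = 0 ↦ 0  <
A = 1, B = 1 ↦ 1  <
A = 1, B = 2 ↦ 1  <
A = 1, B = 3 ↦ 1  <
A = 2, B = 0 ↦ 0  <
A = 2, B = 1 ↦ 1  <
A = 2, B = 2 ↦ 2  <
A = 2, B = 3 ↦ 2  <
A = 3, B = 0 ↦ 0  <
A = 3, B = 1 ↦ 1  <
A = 3, B = 2 ↦ 2  <
A = 3, B = 3 ↦ 3  ≥
So 1 of the 16 assignments meets the threshold.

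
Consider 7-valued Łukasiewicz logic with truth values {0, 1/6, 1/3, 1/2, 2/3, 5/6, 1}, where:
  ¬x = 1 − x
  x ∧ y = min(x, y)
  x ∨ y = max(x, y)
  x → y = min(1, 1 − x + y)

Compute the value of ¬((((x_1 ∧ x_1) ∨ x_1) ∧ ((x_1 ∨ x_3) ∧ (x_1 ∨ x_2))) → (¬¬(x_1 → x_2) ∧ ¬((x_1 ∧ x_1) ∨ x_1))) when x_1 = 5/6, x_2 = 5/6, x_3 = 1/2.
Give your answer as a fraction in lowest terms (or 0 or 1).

x_1 ∧ x_1 = 5/6 ∧ 5/6 = 5/6
(x_1 ∧ x_1) ∨ x_1 = 5/6 ∨ 5/6 = 5/6
x_1 ∨ x_3 = 5/6 ∨ 1/2 = 5/6
x_1 ∨ x_2 = 5/6 ∨ 5/6 = 5/6
(x_1 ∨ x_3) ∧ (x_1 ∨ x_2) = 5/6 ∧ 5/6 = 5/6
((x_1 ∧ x_1) ∨ x_1) ∧ ((x_1 ∨ x_3) ∧ (x_1 ∨ x_2)) = 5/6 ∧ 5/6 = 5/6
x_1 → x_2 = 5/6 → 5/6 = 1
¬(x_1 → x_2) = ¬1 = 0
¬¬(x_1 → x_2) = ¬0 = 1
x_1 ∧ x_1 = 5/6 ∧ 5/6 = 5/6
(x_1 ∧ x_1) ∨ x_1 = 5/6 ∨ 5/6 = 5/6
¬((x_1 ∧ x_1) ∨ x_1) = ¬5/6 = 1/6
¬¬(x_1 → x_2) ∧ ¬((x_1 ∧ x_1) ∨ x_1) = 1 ∧ 1/6 = 1/6
(((x_1 ∧ x_1) ∨ x_1) ∧ ((x_1 ∨ x_3) ∧ (x_1 ∨ x_2))) → (¬¬(x_1 → x_2) ∧ ¬((x_1 ∧ x_1) ∨ x_1)) = 5/6 → 1/6 = 1/3
¬((((x_1 ∧ x_1) ∨ x_1) ∧ ((x_1 ∨ x_3) ∧ (x_1 ∨ x_2))) → (¬¬(x_1 → x_2) ∧ ¬((x_1 ∧ x_1) ∨ x_1))) = ¬1/3 = 2/3

2/3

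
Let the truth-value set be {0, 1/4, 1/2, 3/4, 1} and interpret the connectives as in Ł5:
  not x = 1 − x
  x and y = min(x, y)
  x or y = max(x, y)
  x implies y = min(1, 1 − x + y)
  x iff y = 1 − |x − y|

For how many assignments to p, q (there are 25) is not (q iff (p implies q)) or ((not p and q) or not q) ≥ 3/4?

value 1: 6 assignments (counts)
value 3/4: 8 assignments (counts)
value 1/2: 7 assignments
value 1/4: 3 assignments
value 0: 1 assignment
So 14 of the 25 assignments meet the threshold.

14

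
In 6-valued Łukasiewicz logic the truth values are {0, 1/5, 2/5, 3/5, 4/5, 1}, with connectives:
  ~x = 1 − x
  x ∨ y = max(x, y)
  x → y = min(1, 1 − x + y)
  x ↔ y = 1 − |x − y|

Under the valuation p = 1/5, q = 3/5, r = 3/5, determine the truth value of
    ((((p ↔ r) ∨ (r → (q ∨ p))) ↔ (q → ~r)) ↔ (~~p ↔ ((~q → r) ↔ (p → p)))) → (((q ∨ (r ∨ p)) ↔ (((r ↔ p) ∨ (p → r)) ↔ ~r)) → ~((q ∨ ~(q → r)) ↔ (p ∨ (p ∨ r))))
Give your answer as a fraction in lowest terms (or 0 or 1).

p ↔ r = 1/5 ↔ 3/5 = 3/5
q ∨ p = 3/5 ∨ 1/5 = 3/5
r → (q ∨ p) = 3/5 → 3/5 = 1
(p ↔ r) ∨ (r → (q ∨ p)) = 3/5 ∨ 1 = 1
~r = ~3/5 = 2/5
q → ~r = 3/5 → 2/5 = 4/5
((p ↔ r) ∨ (r → (q ∨ p))) ↔ (q → ~r) = 1 ↔ 4/5 = 4/5
~p = ~1/5 = 4/5
~~p = ~4/5 = 1/5
~q = ~3/5 = 2/5
~q → r = 2/5 → 3/5 = 1
p → p = 1/5 → 1/5 = 1
(~q → r) ↔ (p → p) = 1 ↔ 1 = 1
~~p ↔ ((~q → r) ↔ (p → p)) = 1/5 ↔ 1 = 1/5
(((p ↔ r) ∨ (r → (q ∨ p))) ↔ (q → ~r)) ↔ (~~p ↔ ((~q → r) ↔ (p → p))) = 4/5 ↔ 1/5 = 2/5
r ∨ p = 3/5 ∨ 1/5 = 3/5
q ∨ (r ∨ p) = 3/5 ∨ 3/5 = 3/5
r ↔ p = 3/5 ↔ 1/5 = 3/5
p → r = 1/5 → 3/5 = 1
(r ↔ p) ∨ (p → r) = 3/5 ∨ 1 = 1
~r = ~3/5 = 2/5
((r ↔ p) ∨ (p → r)) ↔ ~r = 1 ↔ 2/5 = 2/5
(q ∨ (r ∨ p)) ↔ (((r ↔ p) ∨ (p → r)) ↔ ~r) = 3/5 ↔ 2/5 = 4/5
q → r = 3/5 → 3/5 = 1
~(q → r) = ~1 = 0
q ∨ ~(q → r) = 3/5 ∨ 0 = 3/5
p ∨ r = 1/5 ∨ 3/5 = 3/5
p ∨ (p ∨ r) = 1/5 ∨ 3/5 = 3/5
(q ∨ ~(q → r)) ↔ (p ∨ (p ∨ r)) = 3/5 ↔ 3/5 = 1
~((q ∨ ~(q → r)) ↔ (p ∨ (p ∨ r))) = ~1 = 0
((q ∨ (r ∨ p)) ↔ (((r ↔ p) ∨ (p → r)) ↔ ~r)) → ~((q ∨ ~(q → r)) ↔ (p ∨ (p ∨ r))) = 4/5 → 0 = 1/5
((((p ↔ r) ∨ (r → (q ∨ p))) ↔ (q → ~r)) ↔ (~~p ↔ ((~q → r) ↔ (p → p)))) → (((q ∨ (r ∨ p)) ↔ (((r ↔ p) ∨ (p → r)) ↔ ~r)) → ~((q ∨ ~(q → r)) ↔ (p ∨ (p ∨ r)))) = 2/5 → 1/5 = 4/5

4/5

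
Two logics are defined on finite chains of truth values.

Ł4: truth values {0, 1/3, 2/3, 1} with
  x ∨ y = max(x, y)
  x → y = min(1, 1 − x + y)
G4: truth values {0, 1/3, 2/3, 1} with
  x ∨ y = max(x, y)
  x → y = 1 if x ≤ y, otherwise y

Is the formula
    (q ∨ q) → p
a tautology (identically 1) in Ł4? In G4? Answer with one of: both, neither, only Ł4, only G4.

neither

In Ł4: at p = 0, q = 1/3 the value is 2/3 — not a tautology.
In G4: at p = 0, q = 1/3 the value is 0 — not a tautology.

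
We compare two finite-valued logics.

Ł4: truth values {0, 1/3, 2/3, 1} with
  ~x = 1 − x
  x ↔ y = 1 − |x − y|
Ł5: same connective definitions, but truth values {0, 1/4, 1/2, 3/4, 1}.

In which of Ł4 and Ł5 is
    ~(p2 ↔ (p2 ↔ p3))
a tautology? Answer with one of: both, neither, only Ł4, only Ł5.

neither

In Ł4: at p2 = 0, p3 = 1/3 the value is 2/3 — not a tautology.
In Ł5: at p2 = 0, p3 = 1/4 the value is 3/4 — not a tautology.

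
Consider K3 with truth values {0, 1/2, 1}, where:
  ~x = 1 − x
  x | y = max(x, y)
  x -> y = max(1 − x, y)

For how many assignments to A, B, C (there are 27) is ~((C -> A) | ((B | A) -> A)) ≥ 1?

1

value 1: 1 assignment (counts)
value 1/2: 9 assignments
value 0: 17 assignments
So 1 of the 27 assignments meets the threshold.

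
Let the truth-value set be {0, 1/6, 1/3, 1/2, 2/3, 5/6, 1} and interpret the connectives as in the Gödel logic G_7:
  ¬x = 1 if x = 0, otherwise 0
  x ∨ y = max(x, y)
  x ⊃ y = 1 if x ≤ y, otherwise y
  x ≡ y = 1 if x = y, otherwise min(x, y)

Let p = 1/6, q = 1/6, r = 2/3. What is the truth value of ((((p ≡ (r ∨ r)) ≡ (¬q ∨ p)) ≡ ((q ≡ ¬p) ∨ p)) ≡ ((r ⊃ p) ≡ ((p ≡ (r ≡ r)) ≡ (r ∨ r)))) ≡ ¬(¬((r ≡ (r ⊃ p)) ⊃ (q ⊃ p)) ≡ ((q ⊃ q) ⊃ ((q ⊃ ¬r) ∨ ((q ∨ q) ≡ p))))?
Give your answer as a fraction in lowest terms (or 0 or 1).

r ∨ r = 2/3 ∨ 2/3 = 2/3
p ≡ (r ∨ r) = 1/6 ≡ 2/3 = 1/6
¬q = ¬1/6 = 0
¬q ∨ p = 0 ∨ 1/6 = 1/6
(p ≡ (r ∨ r)) ≡ (¬q ∨ p) = 1/6 ≡ 1/6 = 1
¬p = ¬1/6 = 0
q ≡ ¬p = 1/6 ≡ 0 = 0
(q ≡ ¬p) ∨ p = 0 ∨ 1/6 = 1/6
((p ≡ (r ∨ r)) ≡ (¬q ∨ p)) ≡ ((q ≡ ¬p) ∨ p) = 1 ≡ 1/6 = 1/6
r ⊃ p = 2/3 ⊃ 1/6 = 1/6
r ≡ r = 2/3 ≡ 2/3 = 1
p ≡ (r ≡ r) = 1/6 ≡ 1 = 1/6
r ∨ r = 2/3 ∨ 2/3 = 2/3
(p ≡ (r ≡ r)) ≡ (r ∨ r) = 1/6 ≡ 2/3 = 1/6
(r ⊃ p) ≡ ((p ≡ (r ≡ r)) ≡ (r ∨ r)) = 1/6 ≡ 1/6 = 1
(((p ≡ (r ∨ r)) ≡ (¬q ∨ p)) ≡ ((q ≡ ¬p) ∨ p)) ≡ ((r ⊃ p) ≡ ((p ≡ (r ≡ r)) ≡ (r ∨ r))) = 1/6 ≡ 1 = 1/6
r ⊃ p = 2/3 ⊃ 1/6 = 1/6
r ≡ (r ⊃ p) = 2/3 ≡ 1/6 = 1/6
q ⊃ p = 1/6 ⊃ 1/6 = 1
(r ≡ (r ⊃ p)) ⊃ (q ⊃ p) = 1/6 ⊃ 1 = 1
¬((r ≡ (r ⊃ p)) ⊃ (q ⊃ p)) = ¬1 = 0
q ⊃ q = 1/6 ⊃ 1/6 = 1
¬r = ¬2/3 = 0
q ⊃ ¬r = 1/6 ⊃ 0 = 0
q ∨ q = 1/6 ∨ 1/6 = 1/6
(q ∨ q) ≡ p = 1/6 ≡ 1/6 = 1
(q ⊃ ¬r) ∨ ((q ∨ q) ≡ p) = 0 ∨ 1 = 1
(q ⊃ q) ⊃ ((q ⊃ ¬r) ∨ ((q ∨ q) ≡ p)) = 1 ⊃ 1 = 1
¬((r ≡ (r ⊃ p)) ⊃ (q ⊃ p)) ≡ ((q ⊃ q) ⊃ ((q ⊃ ¬r) ∨ ((q ∨ q) ≡ p))) = 0 ≡ 1 = 0
¬(¬((r ≡ (r ⊃ p)) ⊃ (q ⊃ p)) ≡ ((q ⊃ q) ⊃ ((q ⊃ ¬r) ∨ ((q ∨ q) ≡ p)))) = ¬0 = 1
((((p ≡ (r ∨ r)) ≡ (¬q ∨ p)) ≡ ((q ≡ ¬p) ∨ p)) ≡ ((r ⊃ p) ≡ ((p ≡ (r ≡ r)) ≡ (r ∨ r)))) ≡ ¬(¬((r ≡ (r ⊃ p)) ⊃ (q ⊃ p)) ≡ ((q ⊃ q) ⊃ ((q ⊃ ¬r) ∨ ((q ∨ q) ≡ p)))) = 1/6 ≡ 1 = 1/6

1/6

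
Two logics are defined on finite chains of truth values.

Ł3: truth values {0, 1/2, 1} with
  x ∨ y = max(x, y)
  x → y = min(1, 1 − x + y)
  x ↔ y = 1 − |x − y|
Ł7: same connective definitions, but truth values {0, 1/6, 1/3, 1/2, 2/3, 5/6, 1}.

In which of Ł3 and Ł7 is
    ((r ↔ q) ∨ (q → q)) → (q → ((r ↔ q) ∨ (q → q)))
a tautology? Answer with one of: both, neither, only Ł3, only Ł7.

In Ł3: every assignment gives 1 — tautology.
In Ł7: every assignment gives 1 — tautology.

both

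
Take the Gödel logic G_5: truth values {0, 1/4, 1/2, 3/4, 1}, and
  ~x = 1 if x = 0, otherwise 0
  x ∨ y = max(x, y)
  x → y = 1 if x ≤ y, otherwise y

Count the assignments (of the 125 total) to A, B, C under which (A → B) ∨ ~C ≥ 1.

85

value 1: 85 assignments (counts)
value 3/4: 4 assignments
value 1/2: 8 assignments
value 1/4: 12 assignments
value 0: 16 assignments
So 85 of the 125 assignments meet the threshold.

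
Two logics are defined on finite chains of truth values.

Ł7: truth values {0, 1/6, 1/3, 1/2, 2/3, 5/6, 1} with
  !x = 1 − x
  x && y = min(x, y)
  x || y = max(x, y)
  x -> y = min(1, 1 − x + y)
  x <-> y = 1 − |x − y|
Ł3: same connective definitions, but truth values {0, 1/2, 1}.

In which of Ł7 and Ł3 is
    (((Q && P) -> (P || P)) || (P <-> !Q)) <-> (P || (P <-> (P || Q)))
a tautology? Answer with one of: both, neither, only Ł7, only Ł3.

In Ł7: at P = 0, Q = 1/6 the value is 5/6 — not a tautology.
In Ł3: at P = 0, Q = 1/2 the value is 1/2 — not a tautology.

neither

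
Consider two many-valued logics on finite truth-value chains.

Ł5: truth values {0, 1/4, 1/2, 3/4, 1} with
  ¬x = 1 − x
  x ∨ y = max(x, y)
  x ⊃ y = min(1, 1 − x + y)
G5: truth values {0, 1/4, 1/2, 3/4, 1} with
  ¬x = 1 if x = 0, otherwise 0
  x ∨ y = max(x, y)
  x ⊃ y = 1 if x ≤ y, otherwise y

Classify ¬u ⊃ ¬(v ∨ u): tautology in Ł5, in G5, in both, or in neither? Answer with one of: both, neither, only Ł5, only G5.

neither

In Ł5: at u = 0, v = 1/4 the value is 3/4 — not a tautology.
In G5: at u = 0, v = 1/4 the value is 0 — not a tautology.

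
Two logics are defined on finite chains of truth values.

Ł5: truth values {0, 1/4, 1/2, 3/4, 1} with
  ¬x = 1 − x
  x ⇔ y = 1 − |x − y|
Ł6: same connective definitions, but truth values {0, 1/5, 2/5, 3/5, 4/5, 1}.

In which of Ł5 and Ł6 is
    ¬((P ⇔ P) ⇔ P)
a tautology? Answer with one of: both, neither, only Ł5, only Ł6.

In Ł5: at P = 1/4 the value is 3/4 — not a tautology.
In Ł6: at P = 1/5 the value is 4/5 — not a tautology.

neither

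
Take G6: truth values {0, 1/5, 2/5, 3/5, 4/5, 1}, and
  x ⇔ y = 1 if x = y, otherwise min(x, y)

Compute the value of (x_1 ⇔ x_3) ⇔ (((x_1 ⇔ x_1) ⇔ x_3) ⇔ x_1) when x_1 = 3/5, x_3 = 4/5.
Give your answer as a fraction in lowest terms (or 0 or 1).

x_1 ⇔ x_3 = 3/5 ⇔ 4/5 = 3/5
x_1 ⇔ x_1 = 3/5 ⇔ 3/5 = 1
(x_1 ⇔ x_1) ⇔ x_3 = 1 ⇔ 4/5 = 4/5
((x_1 ⇔ x_1) ⇔ x_3) ⇔ x_1 = 4/5 ⇔ 3/5 = 3/5
(x_1 ⇔ x_3) ⇔ (((x_1 ⇔ x_1) ⇔ x_3) ⇔ x_1) = 3/5 ⇔ 3/5 = 1

1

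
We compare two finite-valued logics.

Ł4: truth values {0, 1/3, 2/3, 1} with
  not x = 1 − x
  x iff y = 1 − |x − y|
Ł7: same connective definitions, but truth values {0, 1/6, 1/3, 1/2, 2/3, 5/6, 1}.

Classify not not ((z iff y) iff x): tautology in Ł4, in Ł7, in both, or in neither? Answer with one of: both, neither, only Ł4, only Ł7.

In Ł4: at x = 0, y = 0, z = 0 the value is 0 — not a tautology.
In Ł7: at x = 0, y = 0, z = 0 the value is 0 — not a tautology.

neither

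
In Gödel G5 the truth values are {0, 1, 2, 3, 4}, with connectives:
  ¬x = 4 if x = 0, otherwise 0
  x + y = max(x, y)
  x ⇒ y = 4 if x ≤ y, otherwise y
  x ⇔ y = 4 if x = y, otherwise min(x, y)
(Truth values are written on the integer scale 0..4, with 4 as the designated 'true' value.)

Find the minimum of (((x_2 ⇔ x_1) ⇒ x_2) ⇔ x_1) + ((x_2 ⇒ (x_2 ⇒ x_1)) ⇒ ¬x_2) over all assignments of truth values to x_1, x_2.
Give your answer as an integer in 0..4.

Take x_1 = 1, x_2 = 2:
x_2 ⇔ x_1 = 2 ⇔ 1 = 1
(x_2 ⇔ x_1) ⇒ x_2 = 1 ⇒ 2 = 4
((x_2 ⇔ x_1) ⇒ x_2) ⇔ x_1 = 4 ⇔ 1 = 1
x_2 ⇒ x_1 = 2 ⇒ 1 = 1
x_2 ⇒ (x_2 ⇒ x_1) = 2 ⇒ 1 = 1
¬x_2 = ¬2 = 0
(x_2 ⇒ (x_2 ⇒ x_1)) ⇒ ¬x_2 = 1 ⇒ 0 = 0
(((x_2 ⇔ x_1) ⇒ x_2) ⇔ x_1) + ((x_2 ⇒ (x_2 ⇒ x_1)) ⇒ ¬x_2) = 1 + 0 = 1
No assignment yields a value below 1, so this is the minimum.

1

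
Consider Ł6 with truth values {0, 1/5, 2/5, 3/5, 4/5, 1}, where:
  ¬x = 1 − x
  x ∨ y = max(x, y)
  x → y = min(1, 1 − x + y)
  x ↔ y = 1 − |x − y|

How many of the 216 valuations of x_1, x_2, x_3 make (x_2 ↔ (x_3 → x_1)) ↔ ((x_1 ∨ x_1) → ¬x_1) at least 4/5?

value 1: 38 assignments (counts)
value 4/5: 60 assignments (counts)
value 3/5: 48 assignments
value 2/5: 35 assignments
value 1/5: 22 assignments
value 0: 13 assignments
So 98 of the 216 assignments meet the threshold.

98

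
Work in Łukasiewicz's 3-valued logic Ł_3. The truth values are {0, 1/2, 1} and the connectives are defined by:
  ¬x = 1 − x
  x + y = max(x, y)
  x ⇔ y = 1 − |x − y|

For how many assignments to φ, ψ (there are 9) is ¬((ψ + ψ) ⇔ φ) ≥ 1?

φ = 0, ψ = 0 ↦ 0  <
φ = 0, ψ = 1/2 ↦ 1/2  <
φ = 0, ψ = 1 ↦ 1  ≥
φ = 1/2, ψ = 0 ↦ 1/2  <
φ = 1/2, ψ = 1/2 ↦ 0  <
φ = 1/2, ψ = 1 ↦ 1/2  <
φ = 1, ψ = 0 ↦ 1  ≥
φ = 1, ψ = 1/2 ↦ 1/2  <
φ = 1, ψ = 1 ↦ 0  <
So 2 of the 9 assignments meet the threshold.

2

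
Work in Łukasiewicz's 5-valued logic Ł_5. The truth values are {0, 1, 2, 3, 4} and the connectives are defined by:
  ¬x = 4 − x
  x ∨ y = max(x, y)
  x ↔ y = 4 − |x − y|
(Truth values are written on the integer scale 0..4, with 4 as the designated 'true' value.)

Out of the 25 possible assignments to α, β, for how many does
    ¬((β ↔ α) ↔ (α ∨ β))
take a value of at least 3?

6

value 4: 3 assignments (counts)
value 3: 3 assignments (counts)
value 2: 7 assignments
value 1: 7 assignments
value 0: 5 assignments
So 6 of the 25 assignments meet the threshold.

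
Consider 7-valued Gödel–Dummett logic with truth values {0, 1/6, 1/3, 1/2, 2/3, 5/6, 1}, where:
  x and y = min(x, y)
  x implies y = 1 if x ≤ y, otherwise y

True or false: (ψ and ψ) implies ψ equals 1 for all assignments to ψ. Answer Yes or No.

Yes

ψ = 0 ↦ 1
ψ = 1/6 ↦ 1
ψ = 1/3 ↦ 1
ψ = 1/2 ↦ 1
ψ = 2/3 ↦ 1
ψ = 5/6 ↦ 1
ψ = 1 ↦ 1
Every assignment gives a value ≥ 1.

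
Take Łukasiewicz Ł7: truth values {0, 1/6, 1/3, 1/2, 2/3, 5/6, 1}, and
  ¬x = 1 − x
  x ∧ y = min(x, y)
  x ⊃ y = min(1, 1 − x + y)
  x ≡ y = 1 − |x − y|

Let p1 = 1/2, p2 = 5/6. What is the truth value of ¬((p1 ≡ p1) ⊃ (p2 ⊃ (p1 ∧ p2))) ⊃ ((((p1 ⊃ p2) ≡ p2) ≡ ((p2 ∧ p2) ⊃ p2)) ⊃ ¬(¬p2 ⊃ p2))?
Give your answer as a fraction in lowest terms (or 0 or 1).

5/6

p1 ≡ p1 = 1/2 ≡ 1/2 = 1
p1 ∧ p2 = 1/2 ∧ 5/6 = 1/2
p2 ⊃ (p1 ∧ p2) = 5/6 ⊃ 1/2 = 2/3
(p1 ≡ p1) ⊃ (p2 ⊃ (p1 ∧ p2)) = 1 ⊃ 2/3 = 2/3
¬((p1 ≡ p1) ⊃ (p2 ⊃ (p1 ∧ p2))) = ¬2/3 = 1/3
p1 ⊃ p2 = 1/2 ⊃ 5/6 = 1
(p1 ⊃ p2) ≡ p2 = 1 ≡ 5/6 = 5/6
p2 ∧ p2 = 5/6 ∧ 5/6 = 5/6
(p2 ∧ p2) ⊃ p2 = 5/6 ⊃ 5/6 = 1
((p1 ⊃ p2) ≡ p2) ≡ ((p2 ∧ p2) ⊃ p2) = 5/6 ≡ 1 = 5/6
¬p2 = ¬5/6 = 1/6
¬p2 ⊃ p2 = 1/6 ⊃ 5/6 = 1
¬(¬p2 ⊃ p2) = ¬1 = 0
(((p1 ⊃ p2) ≡ p2) ≡ ((p2 ∧ p2) ⊃ p2)) ⊃ ¬(¬p2 ⊃ p2) = 5/6 ⊃ 0 = 1/6
¬((p1 ≡ p1) ⊃ (p2 ⊃ (p1 ∧ p2))) ⊃ ((((p1 ⊃ p2) ≡ p2) ≡ ((p2 ∧ p2) ⊃ p2)) ⊃ ¬(¬p2 ⊃ p2)) = 1/3 ⊃ 1/6 = 5/6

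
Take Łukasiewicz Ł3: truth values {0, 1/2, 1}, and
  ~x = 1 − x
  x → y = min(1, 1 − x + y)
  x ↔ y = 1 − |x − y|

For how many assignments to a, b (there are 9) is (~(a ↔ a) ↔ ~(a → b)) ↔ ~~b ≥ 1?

5

a = 0, b = 0 ↦ 0  <
a = 0, b = 1/2 ↦ 1/2  <
a = 0, b = 1 ↦ 1  ≥
a = 1/2, b = 0 ↦ 1/2  <
a = 1/2, b = 1/2 ↦ 1/2  <
a = 1/2, b = 1 ↦ 1  ≥
a = 1, b = 0 ↦ 1  ≥
a = 1, b = 1/2 ↦ 1  ≥
a = 1, b = 1 ↦ 1  ≥
So 5 of the 9 assignments meet the threshold.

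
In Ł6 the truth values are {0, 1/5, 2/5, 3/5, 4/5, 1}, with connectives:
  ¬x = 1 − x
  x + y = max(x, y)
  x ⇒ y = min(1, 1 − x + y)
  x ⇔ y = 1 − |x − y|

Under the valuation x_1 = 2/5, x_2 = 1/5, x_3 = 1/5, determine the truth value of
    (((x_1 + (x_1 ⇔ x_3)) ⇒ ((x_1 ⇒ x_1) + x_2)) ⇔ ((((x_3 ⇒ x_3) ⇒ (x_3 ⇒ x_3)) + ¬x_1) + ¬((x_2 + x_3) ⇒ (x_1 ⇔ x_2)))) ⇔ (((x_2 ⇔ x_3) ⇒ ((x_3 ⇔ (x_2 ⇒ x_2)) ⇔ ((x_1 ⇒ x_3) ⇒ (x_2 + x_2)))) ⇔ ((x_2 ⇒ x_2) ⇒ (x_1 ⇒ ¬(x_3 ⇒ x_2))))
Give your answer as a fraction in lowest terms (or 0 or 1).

4/5

x_1 ⇔ x_3 = 2/5 ⇔ 1/5 = 4/5
x_1 + (x_1 ⇔ x_3) = 2/5 + 4/5 = 4/5
x_1 ⇒ x_1 = 2/5 ⇒ 2/5 = 1
(x_1 ⇒ x_1) + x_2 = 1 + 1/5 = 1
(x_1 + (x_1 ⇔ x_3)) ⇒ ((x_1 ⇒ x_1) + x_2) = 4/5 ⇒ 1 = 1
x_3 ⇒ x_3 = 1/5 ⇒ 1/5 = 1
x_3 ⇒ x_3 = 1/5 ⇒ 1/5 = 1
(x_3 ⇒ x_3) ⇒ (x_3 ⇒ x_3) = 1 ⇒ 1 = 1
¬x_1 = ¬2/5 = 3/5
((x_3 ⇒ x_3) ⇒ (x_3 ⇒ x_3)) + ¬x_1 = 1 + 3/5 = 1
x_2 + x_3 = 1/5 + 1/5 = 1/5
x_1 ⇔ x_2 = 2/5 ⇔ 1/5 = 4/5
(x_2 + x_3) ⇒ (x_1 ⇔ x_2) = 1/5 ⇒ 4/5 = 1
¬((x_2 + x_3) ⇒ (x_1 ⇔ x_2)) = ¬1 = 0
(((x_3 ⇒ x_3) ⇒ (x_3 ⇒ x_3)) + ¬x_1) + ¬((x_2 + x_3) ⇒ (x_1 ⇔ x_2)) = 1 + 0 = 1
((x_1 + (x_1 ⇔ x_3)) ⇒ ((x_1 ⇒ x_1) + x_2)) ⇔ ((((x_3 ⇒ x_3) ⇒ (x_3 ⇒ x_3)) + ¬x_1) + ¬((x_2 + x_3) ⇒ (x_1 ⇔ x_2))) = 1 ⇔ 1 = 1
x_2 ⇔ x_3 = 1/5 ⇔ 1/5 = 1
x_2 ⇒ x_2 = 1/5 ⇒ 1/5 = 1
x_3 ⇔ (x_2 ⇒ x_2) = 1/5 ⇔ 1 = 1/5
x_1 ⇒ x_3 = 2/5 ⇒ 1/5 = 4/5
x_2 + x_2 = 1/5 + 1/5 = 1/5
(x_1 ⇒ x_3) ⇒ (x_2 + x_2) = 4/5 ⇒ 1/5 = 2/5
(x_3 ⇔ (x_2 ⇒ x_2)) ⇔ ((x_1 ⇒ x_3) ⇒ (x_2 + x_2)) = 1/5 ⇔ 2/5 = 4/5
(x_2 ⇔ x_3) ⇒ ((x_3 ⇔ (x_2 ⇒ x_2)) ⇔ ((x_1 ⇒ x_3) ⇒ (x_2 + x_2))) = 1 ⇒ 4/5 = 4/5
x_2 ⇒ x_2 = 1/5 ⇒ 1/5 = 1
x_3 ⇒ x_2 = 1/5 ⇒ 1/5 = 1
¬(x_3 ⇒ x_2) = ¬1 = 0
x_1 ⇒ ¬(x_3 ⇒ x_2) = 2/5 ⇒ 0 = 3/5
(x_2 ⇒ x_2) ⇒ (x_1 ⇒ ¬(x_3 ⇒ x_2)) = 1 ⇒ 3/5 = 3/5
((x_2 ⇔ x_3) ⇒ ((x_3 ⇔ (x_2 ⇒ x_2)) ⇔ ((x_1 ⇒ x_3) ⇒ (x_2 + x_2)))) ⇔ ((x_2 ⇒ x_2) ⇒ (x_1 ⇒ ¬(x_3 ⇒ x_2))) = 4/5 ⇔ 3/5 = 4/5
(((x_1 + (x_1 ⇔ x_3)) ⇒ ((x_1 ⇒ x_1) + x_2)) ⇔ ((((x_3 ⇒ x_3) ⇒ (x_3 ⇒ x_3)) + ¬x_1) + ¬((x_2 + x_3) ⇒ (x_1 ⇔ x_2)))) ⇔ (((x_2 ⇔ x_3) ⇒ ((x_3 ⇔ (x_2 ⇒ x_2)) ⇔ ((x_1 ⇒ x_3) ⇒ (x_2 + x_2)))) ⇔ ((x_2 ⇒ x_2) ⇒ (x_1 ⇒ ¬(x_3 ⇒ x_2)))) = 1 ⇔ 4/5 = 4/5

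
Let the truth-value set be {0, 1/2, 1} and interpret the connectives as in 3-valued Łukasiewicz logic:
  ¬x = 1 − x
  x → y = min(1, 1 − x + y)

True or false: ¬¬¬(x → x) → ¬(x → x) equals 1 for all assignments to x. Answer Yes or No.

x = 0 ↦ 1
x = 1/2 ↦ 1
x = 1 ↦ 1
Every assignment gives a value ≥ 1.

Yes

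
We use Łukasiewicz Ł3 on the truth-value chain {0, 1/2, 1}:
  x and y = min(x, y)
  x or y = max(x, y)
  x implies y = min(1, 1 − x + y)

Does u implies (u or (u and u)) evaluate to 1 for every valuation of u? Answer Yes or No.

Yes

u = 0 ↦ 1
u = 1/2 ↦ 1
u = 1 ↦ 1
Every assignment gives a value ≥ 1.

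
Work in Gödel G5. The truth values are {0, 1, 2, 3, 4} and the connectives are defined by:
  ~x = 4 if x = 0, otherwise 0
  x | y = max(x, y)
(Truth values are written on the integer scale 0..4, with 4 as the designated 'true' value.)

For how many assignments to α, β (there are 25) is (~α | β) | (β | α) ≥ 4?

13

value 4: 13 assignments (counts)
value 3: 6 assignments
value 2: 4 assignments
value 1: 2 assignments
So 13 of the 25 assignments meet the threshold.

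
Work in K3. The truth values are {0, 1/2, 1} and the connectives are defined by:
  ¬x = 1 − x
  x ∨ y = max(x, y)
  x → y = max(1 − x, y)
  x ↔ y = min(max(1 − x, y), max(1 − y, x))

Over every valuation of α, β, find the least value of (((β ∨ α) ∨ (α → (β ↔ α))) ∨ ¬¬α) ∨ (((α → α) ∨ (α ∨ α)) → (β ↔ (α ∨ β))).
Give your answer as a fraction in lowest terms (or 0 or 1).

1/2

Take α = 1/2, β = 0:
β ∨ α = 0 ∨ 1/2 = 1/2
β ↔ α = 0 ↔ 1/2 = 1/2
α → (β ↔ α) = 1/2 → 1/2 = 1/2
(β ∨ α) ∨ (α → (β ↔ α)) = 1/2 ∨ 1/2 = 1/2
¬α = ¬1/2 = 1/2
¬¬α = ¬1/2 = 1/2
((β ∨ α) ∨ (α → (β ↔ α))) ∨ ¬¬α = 1/2 ∨ 1/2 = 1/2
α → α = 1/2 → 1/2 = 1/2
α ∨ α = 1/2 ∨ 1/2 = 1/2
(α → α) ∨ (α ∨ α) = 1/2 ∨ 1/2 = 1/2
α ∨ β = 1/2 ∨ 0 = 1/2
β ↔ (α ∨ β) = 0 ↔ 1/2 = 1/2
((α → α) ∨ (α ∨ α)) → (β ↔ (α ∨ β)) = 1/2 → 1/2 = 1/2
(((β ∨ α) ∨ (α → (β ↔ α))) ∨ ¬¬α) ∨ (((α → α) ∨ (α ∨ α)) → (β ↔ (α ∨ β))) = 1/2 ∨ 1/2 = 1/2
No assignment yields a value below 1/2, so this is the minimum.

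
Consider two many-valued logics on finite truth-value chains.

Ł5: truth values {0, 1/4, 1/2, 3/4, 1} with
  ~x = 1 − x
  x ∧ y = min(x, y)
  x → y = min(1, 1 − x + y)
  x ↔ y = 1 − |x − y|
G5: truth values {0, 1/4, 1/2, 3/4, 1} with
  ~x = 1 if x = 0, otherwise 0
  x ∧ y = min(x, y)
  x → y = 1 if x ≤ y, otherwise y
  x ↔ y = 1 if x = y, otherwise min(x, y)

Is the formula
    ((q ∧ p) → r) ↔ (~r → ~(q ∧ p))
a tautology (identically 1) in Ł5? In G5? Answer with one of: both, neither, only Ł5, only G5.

only Ł5

In Ł5: every assignment gives 1 — tautology.
In G5: at p = 1/2, q = 1/2, r = 1/4 the value is 1/4 — not a tautology.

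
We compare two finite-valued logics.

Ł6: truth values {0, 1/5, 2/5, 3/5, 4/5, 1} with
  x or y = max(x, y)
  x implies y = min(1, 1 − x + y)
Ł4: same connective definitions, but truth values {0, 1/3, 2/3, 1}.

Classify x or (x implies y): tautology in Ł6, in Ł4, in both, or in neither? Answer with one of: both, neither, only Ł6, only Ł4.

neither

In Ł6: at x = 1/5, y = 0 the value is 4/5 — not a tautology.
In Ł4: at x = 1/3, y = 0 the value is 2/3 — not a tautology.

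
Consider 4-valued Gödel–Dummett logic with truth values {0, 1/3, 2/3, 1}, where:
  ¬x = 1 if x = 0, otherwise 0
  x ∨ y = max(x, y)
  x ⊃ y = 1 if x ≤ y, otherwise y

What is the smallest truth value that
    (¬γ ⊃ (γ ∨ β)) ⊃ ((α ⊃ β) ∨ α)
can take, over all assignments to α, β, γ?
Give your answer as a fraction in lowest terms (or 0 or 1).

Take α = 1/3, β = 0, γ = 1/3:
¬γ = ¬1/3 = 0
γ ∨ β = 1/3 ∨ 0 = 1/3
¬γ ⊃ (γ ∨ β) = 0 ⊃ 1/3 = 1
α ⊃ β = 1/3 ⊃ 0 = 0
(α ⊃ β) ∨ α = 0 ∨ 1/3 = 1/3
(¬γ ⊃ (γ ∨ β)) ⊃ ((α ⊃ β) ∨ α) = 1 ⊃ 1/3 = 1/3
No assignment yields a value below 1/3, so this is the minimum.

1/3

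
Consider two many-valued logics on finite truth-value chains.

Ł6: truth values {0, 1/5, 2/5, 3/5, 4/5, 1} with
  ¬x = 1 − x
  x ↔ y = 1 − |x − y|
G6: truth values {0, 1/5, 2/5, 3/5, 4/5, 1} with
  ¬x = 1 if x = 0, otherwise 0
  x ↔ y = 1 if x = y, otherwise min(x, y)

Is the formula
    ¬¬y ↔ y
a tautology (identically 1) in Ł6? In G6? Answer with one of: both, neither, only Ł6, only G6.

In Ł6: every assignment gives 1 — tautology.
In G6: at y = 1/5 the value is 1/5 — not a tautology.

only Ł6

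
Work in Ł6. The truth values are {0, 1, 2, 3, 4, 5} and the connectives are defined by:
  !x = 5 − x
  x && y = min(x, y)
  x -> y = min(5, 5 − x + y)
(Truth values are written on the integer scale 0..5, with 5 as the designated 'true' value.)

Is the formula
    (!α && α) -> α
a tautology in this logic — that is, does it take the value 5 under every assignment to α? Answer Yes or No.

Yes

α = 0 ↦ 5
α = 1 ↦ 5
α = 2 ↦ 5
α = 3 ↦ 5
α = 4 ↦ 5
α = 5 ↦ 5
Every assignment gives a value ≥ 5.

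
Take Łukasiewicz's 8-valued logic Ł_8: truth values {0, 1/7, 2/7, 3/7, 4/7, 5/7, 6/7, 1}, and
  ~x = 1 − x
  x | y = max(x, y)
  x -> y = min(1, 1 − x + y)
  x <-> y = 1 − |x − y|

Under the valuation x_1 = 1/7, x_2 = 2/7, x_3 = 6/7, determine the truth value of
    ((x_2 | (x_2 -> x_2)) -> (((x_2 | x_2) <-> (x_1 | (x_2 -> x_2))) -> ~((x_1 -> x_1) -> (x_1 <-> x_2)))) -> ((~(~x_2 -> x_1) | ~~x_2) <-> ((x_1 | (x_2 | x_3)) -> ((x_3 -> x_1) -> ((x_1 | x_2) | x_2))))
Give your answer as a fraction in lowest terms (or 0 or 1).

5/7

x_2 -> x_2 = 2/7 -> 2/7 = 1
x_2 | (x_2 -> x_2) = 2/7 | 1 = 1
x_2 | x_2 = 2/7 | 2/7 = 2/7
x_2 -> x_2 = 2/7 -> 2/7 = 1
x_1 | (x_2 -> x_2) = 1/7 | 1 = 1
(x_2 | x_2) <-> (x_1 | (x_2 -> x_2)) = 2/7 <-> 1 = 2/7
x_1 -> x_1 = 1/7 -> 1/7 = 1
x_1 <-> x_2 = 1/7 <-> 2/7 = 6/7
(x_1 -> x_1) -> (x_1 <-> x_2) = 1 -> 6/7 = 6/7
~((x_1 -> x_1) -> (x_1 <-> x_2)) = ~6/7 = 1/7
((x_2 | x_2) <-> (x_1 | (x_2 -> x_2))) -> ~((x_1 -> x_1) -> (x_1 <-> x_2)) = 2/7 -> 1/7 = 6/7
(x_2 | (x_2 -> x_2)) -> (((x_2 | x_2) <-> (x_1 | (x_2 -> x_2))) -> ~((x_1 -> x_1) -> (x_1 <-> x_2))) = 1 -> 6/7 = 6/7
~x_2 = ~2/7 = 5/7
~x_2 -> x_1 = 5/7 -> 1/7 = 3/7
~(~x_2 -> x_1) = ~3/7 = 4/7
~x_2 = ~2/7 = 5/7
~~x_2 = ~5/7 = 2/7
~(~x_2 -> x_1) | ~~x_2 = 4/7 | 2/7 = 4/7
x_2 | x_3 = 2/7 | 6/7 = 6/7
x_1 | (x_2 | x_3) = 1/7 | 6/7 = 6/7
x_3 -> x_1 = 6/7 -> 1/7 = 2/7
x_1 | x_2 = 1/7 | 2/7 = 2/7
(x_1 | x_2) | x_2 = 2/7 | 2/7 = 2/7
(x_3 -> x_1) -> ((x_1 | x_2) | x_2) = 2/7 -> 2/7 = 1
(x_1 | (x_2 | x_3)) -> ((x_3 -> x_1) -> ((x_1 | x_2) | x_2)) = 6/7 -> 1 = 1
(~(~x_2 -> x_1) | ~~x_2) <-> ((x_1 | (x_2 | x_3)) -> ((x_3 -> x_1) -> ((x_1 | x_2) | x_2))) = 4/7 <-> 1 = 4/7
((x_2 | (x_2 -> x_2)) -> (((x_2 | x_2) <-> (x_1 | (x_2 -> x_2))) -> ~((x_1 -> x_1) -> (x_1 <-> x_2)))) -> ((~(~x_2 -> x_1) | ~~x_2) <-> ((x_1 | (x_2 | x_3)) -> ((x_3 -> x_1) -> ((x_1 | x_2) | x_2)))) = 6/7 -> 4/7 = 5/7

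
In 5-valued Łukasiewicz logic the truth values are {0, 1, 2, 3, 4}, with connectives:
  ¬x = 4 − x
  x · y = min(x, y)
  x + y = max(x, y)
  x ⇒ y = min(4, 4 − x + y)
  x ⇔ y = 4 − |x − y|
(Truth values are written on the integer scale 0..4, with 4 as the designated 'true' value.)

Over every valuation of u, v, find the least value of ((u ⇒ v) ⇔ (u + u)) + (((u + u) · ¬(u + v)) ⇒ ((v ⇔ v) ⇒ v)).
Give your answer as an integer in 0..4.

3

Take u = 1, v = 0:
u ⇒ v = 1 ⇒ 0 = 3
u + u = 1 + 1 = 1
(u ⇒ v) ⇔ (u + u) = 3 ⇔ 1 = 2
u + u = 1 + 1 = 1
u + v = 1 + 0 = 1
¬(u + v) = ¬1 = 3
(u + u) · ¬(u + v) = 1 · 3 = 1
v ⇔ v = 0 ⇔ 0 = 4
(v ⇔ v) ⇒ v = 4 ⇒ 0 = 0
((u + u) · ¬(u + v)) ⇒ ((v ⇔ v) ⇒ v) = 1 ⇒ 0 = 3
((u ⇒ v) ⇔ (u + u)) + (((u + u) · ¬(u + v)) ⇒ ((v ⇔ v) ⇒ v)) = 2 + 3 = 3
No assignment yields a value below 3, so this is the minimum.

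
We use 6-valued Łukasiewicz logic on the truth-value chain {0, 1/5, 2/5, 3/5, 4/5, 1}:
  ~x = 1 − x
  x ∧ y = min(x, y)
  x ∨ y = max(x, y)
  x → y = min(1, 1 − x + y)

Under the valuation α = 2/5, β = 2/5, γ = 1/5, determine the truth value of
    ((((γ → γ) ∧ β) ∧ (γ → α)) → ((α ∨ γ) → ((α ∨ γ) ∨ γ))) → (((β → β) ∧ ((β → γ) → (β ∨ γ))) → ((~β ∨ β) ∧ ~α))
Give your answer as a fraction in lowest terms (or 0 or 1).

1

γ → γ = 1/5 → 1/5 = 1
(γ → γ) ∧ β = 1 ∧ 2/5 = 2/5
γ → α = 1/5 → 2/5 = 1
((γ → γ) ∧ β) ∧ (γ → α) = 2/5 ∧ 1 = 2/5
α ∨ γ = 2/5 ∨ 1/5 = 2/5
α ∨ γ = 2/5 ∨ 1/5 = 2/5
(α ∨ γ) ∨ γ = 2/5 ∨ 1/5 = 2/5
(α ∨ γ) → ((α ∨ γ) ∨ γ) = 2/5 → 2/5 = 1
(((γ → γ) ∧ β) ∧ (γ → α)) → ((α ∨ γ) → ((α ∨ γ) ∨ γ)) = 2/5 → 1 = 1
β → β = 2/5 → 2/5 = 1
β → γ = 2/5 → 1/5 = 4/5
β ∨ γ = 2/5 ∨ 1/5 = 2/5
(β → γ) → (β ∨ γ) = 4/5 → 2/5 = 3/5
(β → β) ∧ ((β → γ) → (β ∨ γ)) = 1 ∧ 3/5 = 3/5
~β = ~2/5 = 3/5
~β ∨ β = 3/5 ∨ 2/5 = 3/5
~α = ~2/5 = 3/5
(~β ∨ β) ∧ ~α = 3/5 ∧ 3/5 = 3/5
((β → β) ∧ ((β → γ) → (β ∨ γ))) → ((~β ∨ β) ∧ ~α) = 3/5 → 3/5 = 1
((((γ → γ) ∧ β) ∧ (γ → α)) → ((α ∨ γ) → ((α ∨ γ) ∨ γ))) → (((β → β) ∧ ((β → γ) → (β ∨ γ))) → ((~β ∨ β) ∧ ~α)) = 1 → 1 = 1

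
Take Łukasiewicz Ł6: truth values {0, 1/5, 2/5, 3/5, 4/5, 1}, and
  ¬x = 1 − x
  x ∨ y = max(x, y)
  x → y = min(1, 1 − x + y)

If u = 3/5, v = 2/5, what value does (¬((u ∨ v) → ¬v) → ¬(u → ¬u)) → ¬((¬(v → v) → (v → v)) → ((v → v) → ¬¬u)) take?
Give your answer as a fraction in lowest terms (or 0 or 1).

u ∨ v = 3/5 ∨ 2/5 = 3/5
¬v = ¬2/5 = 3/5
(u ∨ v) → ¬v = 3/5 → 3/5 = 1
¬((u ∨ v) → ¬v) = ¬1 = 0
¬u = ¬3/5 = 2/5
u → ¬u = 3/5 → 2/5 = 4/5
¬(u → ¬u) = ¬4/5 = 1/5
¬((u ∨ v) → ¬v) → ¬(u → ¬u) = 0 → 1/5 = 1
v → v = 2/5 → 2/5 = 1
¬(v → v) = ¬1 = 0
v → v = 2/5 → 2/5 = 1
¬(v → v) → (v → v) = 0 → 1 = 1
v → v = 2/5 → 2/5 = 1
¬u = ¬3/5 = 2/5
¬¬u = ¬2/5 = 3/5
(v → v) → ¬¬u = 1 → 3/5 = 3/5
(¬(v → v) → (v → v)) → ((v → v) → ¬¬u) = 1 → 3/5 = 3/5
¬((¬(v → v) → (v → v)) → ((v → v) → ¬¬u)) = ¬3/5 = 2/5
(¬((u ∨ v) → ¬v) → ¬(u → ¬u)) → ¬((¬(v → v) → (v → v)) → ((v → v) → ¬¬u)) = 1 → 2/5 = 2/5

2/5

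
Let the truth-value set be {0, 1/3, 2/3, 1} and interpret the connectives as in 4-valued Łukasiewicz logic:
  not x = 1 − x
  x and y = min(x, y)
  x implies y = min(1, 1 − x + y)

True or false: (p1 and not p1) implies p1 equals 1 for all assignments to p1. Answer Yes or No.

p1 = 0 ↦ 1
p1 = 1/3 ↦ 1
p1 = 2/3 ↦ 1
p1 = 1 ↦ 1
Every assignment gives a value ≥ 1.

Yes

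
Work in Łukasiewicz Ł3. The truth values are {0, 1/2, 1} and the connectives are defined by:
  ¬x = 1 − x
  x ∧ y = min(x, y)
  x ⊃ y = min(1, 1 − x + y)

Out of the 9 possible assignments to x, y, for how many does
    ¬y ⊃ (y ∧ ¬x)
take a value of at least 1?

x = 0, y = 0 ↦ 0  <
x = 0, y = 1/2 ↦ 1  ≥
x = 0, y = 1 ↦ 1  ≥
x = 1/2, y = 0 ↦ 0  <
x = 1/2, y = 1/2 ↦ 1  ≥
x = 1/2, y = 1 ↦ 1  ≥
x = 1, y = 0 ↦ 0  <
x = 1, y = 1/2 ↦ 1/2  <
x = 1, y = 1 ↦ 1  ≥
So 5 of the 9 assignments meet the threshold.

5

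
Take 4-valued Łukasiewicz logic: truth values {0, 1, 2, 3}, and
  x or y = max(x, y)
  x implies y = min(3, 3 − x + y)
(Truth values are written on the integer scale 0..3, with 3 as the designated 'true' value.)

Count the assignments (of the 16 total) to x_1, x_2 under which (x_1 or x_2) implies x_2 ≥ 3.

10

x_1 = 0, x_2 = 0 ↦ 3  ≥
x_1 = 0, x_2 = 1 ↦ 3  ≥
x_1 = 0, x_2 = 2 ↦ 3  ≥
x_1 = 0, x_2 = 3 ↦ 3  ≥
x_1 = 1, x_2 = 0 ↦ 2  <
x_1 = 1, x_2 = 1 ↦ 3  ≥
x_1 = 1, x_2 = 2 ↦ 3  ≥
x_1 = 1, x_2 = 3 ↦ 3  ≥
x_1 = 2, x_2 = 0 ↦ 1  <
x_1 = 2, x_2 = 1 ↦ 2  <
x_1 = 2, x_2 = 2 ↦ 3  ≥
x_1 = 2, x_2 = 3 ↦ 3  ≥
x_1 = 3, x_2 = 0 ↦ 0  <
x_1 = 3, x_2 = 1 ↦ 1  <
x_1 = 3, x_2 = 2 ↦ 2  <
x_1 = 3, x_2 = 3 ↦ 3  ≥
So 10 of the 16 assignments meet the threshold.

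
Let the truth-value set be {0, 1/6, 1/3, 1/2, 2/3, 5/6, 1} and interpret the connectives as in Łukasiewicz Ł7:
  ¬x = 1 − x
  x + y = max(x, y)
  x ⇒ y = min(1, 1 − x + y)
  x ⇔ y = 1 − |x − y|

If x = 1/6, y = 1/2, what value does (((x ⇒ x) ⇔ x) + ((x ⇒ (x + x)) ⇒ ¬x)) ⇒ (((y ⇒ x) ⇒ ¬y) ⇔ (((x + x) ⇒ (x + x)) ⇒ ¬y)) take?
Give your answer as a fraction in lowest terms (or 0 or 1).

x ⇒ x = 1/6 ⇒ 1/6 = 1
(x ⇒ x) ⇔ x = 1 ⇔ 1/6 = 1/6
x + x = 1/6 + 1/6 = 1/6
x ⇒ (x + x) = 1/6 ⇒ 1/6 = 1
¬x = ¬1/6 = 5/6
(x ⇒ (x + x)) ⇒ ¬x = 1 ⇒ 5/6 = 5/6
((x ⇒ x) ⇔ x) + ((x ⇒ (x + x)) ⇒ ¬x) = 1/6 + 5/6 = 5/6
y ⇒ x = 1/2 ⇒ 1/6 = 2/3
¬y = ¬1/2 = 1/2
(y ⇒ x) ⇒ ¬y = 2/3 ⇒ 1/2 = 5/6
x + x = 1/6 + 1/6 = 1/6
x + x = 1/6 + 1/6 = 1/6
(x + x) ⇒ (x + x) = 1/6 ⇒ 1/6 = 1
¬y = ¬1/2 = 1/2
((x + x) ⇒ (x + x)) ⇒ ¬y = 1 ⇒ 1/2 = 1/2
((y ⇒ x) ⇒ ¬y) ⇔ (((x + x) ⇒ (x + x)) ⇒ ¬y) = 5/6 ⇔ 1/2 = 2/3
(((x ⇒ x) ⇔ x) + ((x ⇒ (x + x)) ⇒ ¬x)) ⇒ (((y ⇒ x) ⇒ ¬y) ⇔ (((x + x) ⇒ (x + x)) ⇒ ¬y)) = 5/6 ⇒ 2/3 = 5/6

5/6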